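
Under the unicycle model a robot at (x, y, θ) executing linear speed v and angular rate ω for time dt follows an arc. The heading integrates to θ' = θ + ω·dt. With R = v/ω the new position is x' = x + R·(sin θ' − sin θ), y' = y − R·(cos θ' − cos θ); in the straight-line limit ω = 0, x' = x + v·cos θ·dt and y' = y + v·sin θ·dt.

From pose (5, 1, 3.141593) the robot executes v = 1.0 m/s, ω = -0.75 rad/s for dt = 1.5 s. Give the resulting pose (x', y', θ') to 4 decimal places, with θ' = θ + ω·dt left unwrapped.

θ' = 3.1416 + -0.75·1.5 = 2.0166
R = v/ω = 1.0/-0.75 = -1.3333
x' = 5 + -1.3333·(sin 2.0166 − sin 3.1416) = 3.7970
y' = 1 − -1.3333·(cos 2.0166 − cos 3.1416) = 1.7584

(3.7970, 1.7584, 2.0166)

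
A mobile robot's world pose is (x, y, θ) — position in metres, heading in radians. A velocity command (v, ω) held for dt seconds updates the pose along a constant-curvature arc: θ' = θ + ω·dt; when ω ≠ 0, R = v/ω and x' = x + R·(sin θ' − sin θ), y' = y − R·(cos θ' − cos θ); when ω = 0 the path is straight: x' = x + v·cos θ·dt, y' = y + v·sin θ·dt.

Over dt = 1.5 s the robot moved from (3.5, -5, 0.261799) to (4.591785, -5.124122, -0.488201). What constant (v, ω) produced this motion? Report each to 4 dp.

Δθ = -0.488201 − 0.261799 = -0.750000
ω = Δθ/dt = -0.750000/1.5 = -0.5000
R = Δx/(sin θ' − sin θ) = -1.5000
v = R·ω = -1.5000·-0.5000 = 0.7500

v = 0.7500, ω = -0.5000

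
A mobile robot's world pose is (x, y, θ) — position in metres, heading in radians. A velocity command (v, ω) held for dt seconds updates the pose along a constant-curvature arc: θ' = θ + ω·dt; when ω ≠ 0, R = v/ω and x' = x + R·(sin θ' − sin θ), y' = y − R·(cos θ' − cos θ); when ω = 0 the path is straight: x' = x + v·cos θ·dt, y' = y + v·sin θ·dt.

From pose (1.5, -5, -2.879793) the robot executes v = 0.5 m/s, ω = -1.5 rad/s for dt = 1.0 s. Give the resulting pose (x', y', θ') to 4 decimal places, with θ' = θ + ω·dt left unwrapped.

θ' = -2.8798 + -1.5·1.0 = -4.3798
R = v/ω = 0.5/-1.5 = -0.3333
x' = 1.5 + -0.3333·(sin -4.3798 − sin -2.8798) = 1.0987
y' = -5 − -0.3333·(cos -4.3798 − cos -2.8798) = -4.7869

(1.0987, -4.7869, -4.3798)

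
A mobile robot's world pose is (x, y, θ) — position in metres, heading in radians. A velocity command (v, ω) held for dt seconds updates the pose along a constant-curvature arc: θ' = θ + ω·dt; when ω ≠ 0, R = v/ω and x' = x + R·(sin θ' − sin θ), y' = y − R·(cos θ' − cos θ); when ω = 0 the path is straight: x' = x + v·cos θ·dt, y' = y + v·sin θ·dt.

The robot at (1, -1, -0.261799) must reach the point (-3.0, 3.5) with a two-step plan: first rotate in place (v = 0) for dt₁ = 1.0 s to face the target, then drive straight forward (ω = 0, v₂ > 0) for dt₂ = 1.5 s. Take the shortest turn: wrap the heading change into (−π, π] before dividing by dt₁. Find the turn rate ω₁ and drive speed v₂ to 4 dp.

heading to target = atan2(3.5−-1, -3−1) = 2.2974
Δθ = wrap(2.2974 − -0.2618) = 2.5592; ω₁ = Δθ/dt₁ = 2.5592
distance = √((-3−1)² + (3.5−-1)²) = 6.0208; v₂ = distance/dt₂ = 4.0139

ω₁ = 2.5592, v₂ = 4.0139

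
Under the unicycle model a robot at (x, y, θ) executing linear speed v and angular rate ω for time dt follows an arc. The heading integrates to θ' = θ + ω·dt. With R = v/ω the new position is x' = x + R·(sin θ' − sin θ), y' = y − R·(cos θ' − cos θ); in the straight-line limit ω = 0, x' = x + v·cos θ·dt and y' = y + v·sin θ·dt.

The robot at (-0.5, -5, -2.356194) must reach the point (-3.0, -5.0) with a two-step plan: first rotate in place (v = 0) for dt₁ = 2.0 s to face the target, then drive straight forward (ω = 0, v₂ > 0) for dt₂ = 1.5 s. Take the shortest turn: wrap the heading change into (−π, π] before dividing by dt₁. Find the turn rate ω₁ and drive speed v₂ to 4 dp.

heading to target = atan2(-5−-5, -3−-0.5) = 3.1416
Δθ = wrap(3.1416 − -2.3562) = -0.7854; ω₁ = Δθ/dt₁ = -0.3927
distance = √((-3−-0.5)² + (-5−-5)²) = 2.5000; v₂ = distance/dt₂ = 1.6667

ω₁ = -0.3927, v₂ = 1.6667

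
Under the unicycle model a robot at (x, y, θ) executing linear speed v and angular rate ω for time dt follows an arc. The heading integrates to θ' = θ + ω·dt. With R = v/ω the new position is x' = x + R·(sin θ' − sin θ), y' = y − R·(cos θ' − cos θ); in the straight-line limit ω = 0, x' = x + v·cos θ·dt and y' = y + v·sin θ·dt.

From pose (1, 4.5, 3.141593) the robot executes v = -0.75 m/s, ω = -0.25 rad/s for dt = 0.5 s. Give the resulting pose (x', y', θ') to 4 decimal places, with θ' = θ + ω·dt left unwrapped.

(1.3740, 4.4766, 3.0166)

θ' = 3.1416 + -0.25·0.5 = 3.0166
R = v/ω = -0.75/-0.25 = 3.0000
x' = 1 + 3.0000·(sin 3.0166 − sin 3.1416) = 1.3740
y' = 4.5 − 3.0000·(cos 3.0166 − cos 3.1416) = 4.4766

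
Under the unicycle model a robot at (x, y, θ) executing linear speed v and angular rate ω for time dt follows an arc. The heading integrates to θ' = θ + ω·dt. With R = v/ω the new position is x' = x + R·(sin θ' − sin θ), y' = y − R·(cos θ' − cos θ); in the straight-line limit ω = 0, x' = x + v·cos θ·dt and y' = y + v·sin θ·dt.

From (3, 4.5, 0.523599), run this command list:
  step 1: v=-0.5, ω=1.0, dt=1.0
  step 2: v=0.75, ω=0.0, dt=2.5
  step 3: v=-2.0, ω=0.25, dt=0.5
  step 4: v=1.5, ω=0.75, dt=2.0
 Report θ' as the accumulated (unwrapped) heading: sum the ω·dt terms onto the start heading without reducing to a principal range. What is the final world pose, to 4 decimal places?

(0.8463, 6.8088, 3.1486)

step 1: θ'=1.5236 (R=-0.5000) → pose (2.7506, 4.0906, 1.5236)
step 2: θ'=1.5236 (straight) → pose (2.8390, 5.9635, 1.5236)
step 3: θ'=1.6486 (R=-8.0000) → pose (2.8543, 4.9643, 1.6486)
step 4: θ'=3.1486 (R=2.0000) → pose (0.8463, 6.8088, 3.1486)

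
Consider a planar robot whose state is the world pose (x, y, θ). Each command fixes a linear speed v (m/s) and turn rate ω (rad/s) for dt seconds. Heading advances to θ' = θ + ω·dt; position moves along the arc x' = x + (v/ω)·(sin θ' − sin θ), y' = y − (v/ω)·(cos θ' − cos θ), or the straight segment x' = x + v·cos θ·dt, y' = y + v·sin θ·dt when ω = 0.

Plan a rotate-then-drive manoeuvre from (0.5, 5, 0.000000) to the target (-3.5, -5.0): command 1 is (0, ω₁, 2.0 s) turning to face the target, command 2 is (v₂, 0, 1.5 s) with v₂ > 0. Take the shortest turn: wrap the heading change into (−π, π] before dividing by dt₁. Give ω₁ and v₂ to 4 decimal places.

heading to target = atan2(-5−5, -3.5−0.5) = -1.9513
Δθ = wrap(-1.9513 − 0.0000) = -1.9513; ω₁ = Δθ/dt₁ = -0.9757
distance = √((-3.5−0.5)² + (-5−5)²) = 10.7703; v₂ = distance/dt₂ = 7.1802

ω₁ = -0.9757, v₂ = 7.1802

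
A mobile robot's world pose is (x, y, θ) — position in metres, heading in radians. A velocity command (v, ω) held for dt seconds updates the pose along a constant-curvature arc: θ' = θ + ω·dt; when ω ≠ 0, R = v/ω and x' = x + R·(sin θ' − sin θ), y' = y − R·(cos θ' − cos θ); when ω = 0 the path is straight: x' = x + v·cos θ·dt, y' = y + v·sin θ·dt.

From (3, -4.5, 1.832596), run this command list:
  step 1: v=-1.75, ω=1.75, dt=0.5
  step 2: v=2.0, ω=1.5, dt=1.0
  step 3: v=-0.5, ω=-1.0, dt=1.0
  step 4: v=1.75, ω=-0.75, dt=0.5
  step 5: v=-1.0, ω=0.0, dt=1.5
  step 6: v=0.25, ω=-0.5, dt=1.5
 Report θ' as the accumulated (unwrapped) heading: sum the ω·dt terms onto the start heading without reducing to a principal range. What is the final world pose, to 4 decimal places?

step 1: θ'=2.7076 (R=-1.0000) → pose (3.5454, -5.1485, 2.7076)
step 2: θ'=4.2076 (R=1.3333) → pose (1.8177, -5.7134, 4.2076)
step 3: θ'=3.2076 (R=0.5000) → pose (2.2224, -5.4563, 3.2076)
step 4: θ'=2.8326 (R=-2.3333) → pose (1.3589, -5.3508, 2.8326)
step 5: θ'=2.8326 (straight) → pose (2.7879, -5.8070, 2.8326)
step 6: θ'=2.0826 (R=-0.5000) → pose (2.5040, -5.5755, 2.0826)

(2.5040, -5.5755, 2.0826)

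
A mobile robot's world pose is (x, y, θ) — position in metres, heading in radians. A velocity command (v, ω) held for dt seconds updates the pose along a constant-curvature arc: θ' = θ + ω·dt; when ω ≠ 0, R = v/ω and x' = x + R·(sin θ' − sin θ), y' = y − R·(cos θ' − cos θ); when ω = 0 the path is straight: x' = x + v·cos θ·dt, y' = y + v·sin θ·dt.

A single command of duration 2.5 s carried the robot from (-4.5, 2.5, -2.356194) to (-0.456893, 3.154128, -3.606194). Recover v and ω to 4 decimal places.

Δθ = -3.606194 − -2.356194 = -1.250000
ω = Δθ/dt = -1.250000/2.5 = -0.5000
R = Δx/(sin θ' − sin θ) = 3.5000
v = R·ω = 3.5000·-0.5000 = -1.7500

v = -1.7500, ω = -0.5000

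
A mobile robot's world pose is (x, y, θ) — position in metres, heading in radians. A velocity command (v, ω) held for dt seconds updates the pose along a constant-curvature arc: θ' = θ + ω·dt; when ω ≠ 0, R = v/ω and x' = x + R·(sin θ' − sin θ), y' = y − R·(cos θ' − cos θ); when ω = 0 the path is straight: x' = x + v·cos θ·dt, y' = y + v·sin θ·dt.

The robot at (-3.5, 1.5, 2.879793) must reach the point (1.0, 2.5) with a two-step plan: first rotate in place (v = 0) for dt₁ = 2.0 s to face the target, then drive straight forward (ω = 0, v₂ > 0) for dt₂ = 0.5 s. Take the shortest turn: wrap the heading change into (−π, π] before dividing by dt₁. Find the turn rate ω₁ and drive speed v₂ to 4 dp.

ω₁ = -1.3306, v₂ = 9.2195

heading to target = atan2(2.5−1.5, 1−-3.5) = 0.2187
Δθ = wrap(0.2187 − 2.8798) = -2.6611; ω₁ = Δθ/dt₁ = -1.3306
distance = √((1−-3.5)² + (2.5−1.5)²) = 4.6098; v₂ = distance/dt₂ = 9.2195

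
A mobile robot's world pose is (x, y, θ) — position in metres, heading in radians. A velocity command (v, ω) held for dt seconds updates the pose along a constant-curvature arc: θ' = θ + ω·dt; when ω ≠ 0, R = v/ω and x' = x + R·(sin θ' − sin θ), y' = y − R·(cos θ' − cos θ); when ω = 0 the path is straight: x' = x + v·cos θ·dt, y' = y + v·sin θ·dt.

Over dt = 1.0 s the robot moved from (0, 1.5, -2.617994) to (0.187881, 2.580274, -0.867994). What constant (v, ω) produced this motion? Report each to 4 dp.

v = -1.2500, ω = 1.7500

Δθ = -0.867994 − -2.617994 = 1.750000
ω = Δθ/dt = 1.750000/1.0 = 1.7500
R = −Δy/(cos θ' − cos θ) = -0.7143
v = R·ω = -0.7143·1.7500 = -1.2500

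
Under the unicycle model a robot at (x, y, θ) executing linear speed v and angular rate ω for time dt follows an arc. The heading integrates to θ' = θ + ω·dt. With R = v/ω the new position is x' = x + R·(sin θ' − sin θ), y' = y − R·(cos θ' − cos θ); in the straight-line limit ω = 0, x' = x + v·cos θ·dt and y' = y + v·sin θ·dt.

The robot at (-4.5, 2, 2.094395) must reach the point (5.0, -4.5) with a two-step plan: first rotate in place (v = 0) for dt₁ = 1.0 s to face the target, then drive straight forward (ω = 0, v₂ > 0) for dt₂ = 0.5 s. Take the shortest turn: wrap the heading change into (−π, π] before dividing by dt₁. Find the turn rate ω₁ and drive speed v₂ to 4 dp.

heading to target = atan2(-4.5−2, 5−-4.5) = -0.6001
Δθ = wrap(-0.6001 − 2.0944) = -2.6944; ω₁ = Δθ/dt₁ = -2.6944
distance = √((5−-4.5)² + (-4.5−2)²) = 11.5109; v₂ = distance/dt₂ = 23.0217

ω₁ = -2.6944, v₂ = 23.0217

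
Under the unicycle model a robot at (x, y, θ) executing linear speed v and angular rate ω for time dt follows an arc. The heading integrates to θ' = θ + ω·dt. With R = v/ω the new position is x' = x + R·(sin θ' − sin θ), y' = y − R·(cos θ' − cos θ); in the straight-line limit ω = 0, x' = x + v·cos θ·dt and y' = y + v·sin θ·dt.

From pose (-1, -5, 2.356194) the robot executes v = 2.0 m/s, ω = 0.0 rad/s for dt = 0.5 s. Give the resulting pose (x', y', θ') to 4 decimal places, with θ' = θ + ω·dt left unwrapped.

(-1.7071, -4.2929, 2.3562)

θ' = 2.3562 + 0.0·0.5 = 2.3562
ω = 0 → straight: x' = -1 + 2.0·cos(2.3562)·0.5 = -1.7071
y' = -5 + 2.0·sin(2.3562)·0.5 = -4.2929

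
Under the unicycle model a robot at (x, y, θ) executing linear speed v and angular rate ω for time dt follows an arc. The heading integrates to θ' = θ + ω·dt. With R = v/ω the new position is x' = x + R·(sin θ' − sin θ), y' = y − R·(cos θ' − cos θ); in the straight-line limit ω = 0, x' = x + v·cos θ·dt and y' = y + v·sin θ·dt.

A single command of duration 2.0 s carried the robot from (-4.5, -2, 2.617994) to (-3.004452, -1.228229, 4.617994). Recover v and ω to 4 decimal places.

v = -1.0000, ω = 1.0000

Δθ = 4.617994 − 2.617994 = 2.000000
ω = Δθ/dt = 2.000000/2.0 = 1.0000
R = Δx/(sin θ' − sin θ) = -1.0000
v = R·ω = -1.0000·1.0000 = -1.0000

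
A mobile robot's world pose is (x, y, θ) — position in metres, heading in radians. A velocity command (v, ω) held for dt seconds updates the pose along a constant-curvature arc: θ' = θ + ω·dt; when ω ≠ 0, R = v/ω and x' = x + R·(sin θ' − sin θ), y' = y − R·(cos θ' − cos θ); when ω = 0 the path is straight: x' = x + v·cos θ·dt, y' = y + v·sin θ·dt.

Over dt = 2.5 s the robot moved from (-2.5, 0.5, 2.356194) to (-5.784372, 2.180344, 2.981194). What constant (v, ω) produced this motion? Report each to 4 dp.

v = 1.5000, ω = 0.2500

Δθ = 2.981194 − 2.356194 = 0.625000
ω = Δθ/dt = 0.625000/2.5 = 0.2500
R = Δx/(sin θ' − sin θ) = 6.0000
v = R·ω = 6.0000·0.2500 = 1.5000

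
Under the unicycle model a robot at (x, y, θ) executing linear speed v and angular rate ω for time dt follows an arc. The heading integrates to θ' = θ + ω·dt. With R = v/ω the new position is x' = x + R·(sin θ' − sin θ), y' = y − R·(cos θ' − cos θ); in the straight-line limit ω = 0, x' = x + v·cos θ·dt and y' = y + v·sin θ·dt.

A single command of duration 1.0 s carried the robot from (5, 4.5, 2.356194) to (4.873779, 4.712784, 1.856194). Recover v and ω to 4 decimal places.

Δθ = 1.856194 − 2.356194 = -0.500000
ω = Δθ/dt = -0.500000/1.0 = -0.5000
R = −Δy/(cos θ' − cos θ) = -0.5000
v = R·ω = -0.5000·-0.5000 = 0.2500

v = 0.2500, ω = -0.5000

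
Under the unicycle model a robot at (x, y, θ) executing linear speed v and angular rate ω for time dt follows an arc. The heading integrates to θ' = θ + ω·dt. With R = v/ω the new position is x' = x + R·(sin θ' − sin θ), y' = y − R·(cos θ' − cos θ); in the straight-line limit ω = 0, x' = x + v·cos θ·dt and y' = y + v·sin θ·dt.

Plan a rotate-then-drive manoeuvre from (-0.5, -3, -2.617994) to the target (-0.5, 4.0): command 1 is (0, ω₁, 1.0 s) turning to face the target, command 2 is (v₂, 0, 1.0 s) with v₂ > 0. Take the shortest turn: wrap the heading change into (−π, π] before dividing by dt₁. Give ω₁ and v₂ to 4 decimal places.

ω₁ = -2.0944, v₂ = 7.0000

heading to target = atan2(4−-3, -0.5−-0.5) = 1.5708
Δθ = wrap(1.5708 − -2.6180) = -2.0944; ω₁ = Δθ/dt₁ = -2.0944
distance = √((-0.5−-0.5)² + (4−-3)²) = 7.0000; v₂ = distance/dt₂ = 7.0000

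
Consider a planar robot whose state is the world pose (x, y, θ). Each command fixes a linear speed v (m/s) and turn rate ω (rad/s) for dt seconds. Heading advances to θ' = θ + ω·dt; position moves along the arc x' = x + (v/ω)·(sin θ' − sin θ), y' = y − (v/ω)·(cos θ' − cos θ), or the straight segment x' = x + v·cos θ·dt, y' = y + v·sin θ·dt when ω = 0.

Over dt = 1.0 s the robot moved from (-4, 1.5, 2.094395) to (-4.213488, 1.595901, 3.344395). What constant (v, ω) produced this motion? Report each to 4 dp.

Δθ = 3.344395 − 2.094395 = 1.250000
ω = Δθ/dt = 1.250000/1.0 = 1.2500
R = Δx/(sin θ' − sin θ) = 0.2000
v = R·ω = 0.2000·1.2500 = 0.2500

v = 0.2500, ω = 1.2500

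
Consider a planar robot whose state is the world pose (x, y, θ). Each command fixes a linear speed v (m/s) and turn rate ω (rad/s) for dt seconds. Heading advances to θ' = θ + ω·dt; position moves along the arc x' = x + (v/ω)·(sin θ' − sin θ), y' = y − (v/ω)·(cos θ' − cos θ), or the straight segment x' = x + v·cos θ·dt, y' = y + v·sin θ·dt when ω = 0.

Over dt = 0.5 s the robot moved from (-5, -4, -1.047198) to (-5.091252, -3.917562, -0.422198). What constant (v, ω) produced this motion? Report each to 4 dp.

v = -0.2500, ω = 1.2500

Δθ = -0.422198 − -1.047198 = 0.625000
ω = Δθ/dt = 0.625000/0.5 = 1.2500
R = Δx/(sin θ' − sin θ) = -0.2000
v = R·ω = -0.2000·1.2500 = -0.2500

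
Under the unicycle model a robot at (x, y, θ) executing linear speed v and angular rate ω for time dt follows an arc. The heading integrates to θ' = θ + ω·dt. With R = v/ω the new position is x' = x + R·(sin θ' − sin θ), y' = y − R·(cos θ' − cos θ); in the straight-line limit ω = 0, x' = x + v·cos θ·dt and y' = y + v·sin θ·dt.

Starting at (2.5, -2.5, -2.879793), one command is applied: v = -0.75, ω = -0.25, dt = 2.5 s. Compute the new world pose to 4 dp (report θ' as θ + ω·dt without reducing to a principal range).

θ' = -2.8798 + -0.25·2.5 = -3.5048
R = v/ω = -0.75/-0.25 = 3.0000
x' = 2.5 + 3.0000·(sin -3.5048 − sin -2.8798) = 4.3423
y' = -2.5 − 3.0000·(cos -3.5048 − cos -2.8798) = -2.5935

(4.3423, -2.5935, -3.5048)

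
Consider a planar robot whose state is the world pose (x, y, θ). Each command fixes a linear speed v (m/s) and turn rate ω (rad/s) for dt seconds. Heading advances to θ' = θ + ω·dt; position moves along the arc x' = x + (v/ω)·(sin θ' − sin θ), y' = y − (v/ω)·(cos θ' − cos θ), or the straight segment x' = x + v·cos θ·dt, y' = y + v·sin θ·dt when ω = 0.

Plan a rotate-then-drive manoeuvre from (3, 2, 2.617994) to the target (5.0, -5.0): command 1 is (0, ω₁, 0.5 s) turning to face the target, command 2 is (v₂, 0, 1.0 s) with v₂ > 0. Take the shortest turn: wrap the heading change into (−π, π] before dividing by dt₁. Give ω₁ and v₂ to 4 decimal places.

heading to target = atan2(-5−2, 5−3) = -1.2925
Δθ = wrap(-1.2925 − 2.6180) = 2.3727; ω₁ = Δθ/dt₁ = 4.7454
distance = √((5−3)² + (-5−2)²) = 7.2801; v₂ = distance/dt₂ = 7.2801

ω₁ = 4.7454, v₂ = 7.2801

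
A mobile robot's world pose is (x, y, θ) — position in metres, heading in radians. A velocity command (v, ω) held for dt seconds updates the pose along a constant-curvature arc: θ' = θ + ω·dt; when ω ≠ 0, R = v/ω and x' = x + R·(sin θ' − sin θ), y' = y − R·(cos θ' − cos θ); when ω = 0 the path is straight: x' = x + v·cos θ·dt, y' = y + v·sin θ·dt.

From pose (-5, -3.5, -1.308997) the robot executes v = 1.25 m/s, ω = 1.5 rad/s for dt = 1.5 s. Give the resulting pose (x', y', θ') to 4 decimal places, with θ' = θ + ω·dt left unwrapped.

(-3.5216, -3.7751, 0.9410)

θ' = -1.3090 + 1.5·1.5 = 0.9410
R = v/ω = 1.25/1.5 = 0.8333
x' = -5 + 0.8333·(sin 0.9410 − sin -1.3090) = -3.5216
y' = -3.5 − 0.8333·(cos 0.9410 − cos -1.3090) = -3.7751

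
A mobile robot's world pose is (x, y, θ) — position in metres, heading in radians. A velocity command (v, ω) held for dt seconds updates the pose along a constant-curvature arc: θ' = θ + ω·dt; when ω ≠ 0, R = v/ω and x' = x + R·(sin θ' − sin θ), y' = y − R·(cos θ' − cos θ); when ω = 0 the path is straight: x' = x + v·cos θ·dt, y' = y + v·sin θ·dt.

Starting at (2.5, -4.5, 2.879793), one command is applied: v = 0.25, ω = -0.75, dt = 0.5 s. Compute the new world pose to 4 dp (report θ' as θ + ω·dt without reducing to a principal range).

(2.3881, -4.4460, 2.5048)

θ' = 2.8798 + -0.75·0.5 = 2.5048
R = v/ω = 0.25/-0.75 = -0.3333
x' = 2.5 + -0.3333·(sin 2.5048 − sin 2.8798) = 2.3881
y' = -4.5 − -0.3333·(cos 2.5048 − cos 2.8798) = -4.4460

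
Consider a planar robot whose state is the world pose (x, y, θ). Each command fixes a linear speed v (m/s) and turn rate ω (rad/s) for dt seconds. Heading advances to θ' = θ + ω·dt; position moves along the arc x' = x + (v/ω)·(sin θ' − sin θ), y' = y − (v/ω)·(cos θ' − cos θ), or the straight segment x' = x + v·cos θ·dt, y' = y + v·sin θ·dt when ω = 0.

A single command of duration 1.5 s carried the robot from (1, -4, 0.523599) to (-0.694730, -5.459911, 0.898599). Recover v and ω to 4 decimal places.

Δθ = 0.898599 − 0.523599 = 0.375000
ω = Δθ/dt = 0.375000/1.5 = 0.2500
R = Δx/(sin θ' − sin θ) = -6.0000
v = R·ω = -6.0000·0.2500 = -1.5000

v = -1.5000, ω = 0.2500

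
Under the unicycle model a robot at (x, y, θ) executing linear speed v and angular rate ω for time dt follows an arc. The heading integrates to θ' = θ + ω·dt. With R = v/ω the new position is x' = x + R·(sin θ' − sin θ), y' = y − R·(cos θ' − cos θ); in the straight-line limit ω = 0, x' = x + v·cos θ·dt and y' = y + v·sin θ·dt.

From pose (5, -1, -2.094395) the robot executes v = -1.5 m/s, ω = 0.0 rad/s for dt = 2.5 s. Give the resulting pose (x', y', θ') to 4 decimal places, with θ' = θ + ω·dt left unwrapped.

(6.8750, 2.2476, -2.0944)

θ' = -2.0944 + 0.0·2.5 = -2.0944
ω = 0 → straight: x' = 5 + -1.5·cos(-2.0944)·2.5 = 6.8750
y' = -1 + -1.5·sin(-2.0944)·2.5 = 2.2476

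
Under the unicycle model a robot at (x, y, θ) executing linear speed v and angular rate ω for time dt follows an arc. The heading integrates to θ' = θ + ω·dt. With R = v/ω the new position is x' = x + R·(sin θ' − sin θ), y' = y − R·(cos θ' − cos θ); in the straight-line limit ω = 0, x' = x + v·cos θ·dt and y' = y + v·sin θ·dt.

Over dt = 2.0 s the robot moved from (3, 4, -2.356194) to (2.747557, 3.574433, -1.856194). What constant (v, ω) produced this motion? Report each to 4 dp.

v = 0.2500, ω = 0.2500

Δθ = -1.856194 − -2.356194 = 0.500000
ω = Δθ/dt = 0.500000/2.0 = 0.2500
R = −Δy/(cos θ' − cos θ) = 1.0000
v = R·ω = 1.0000·0.2500 = 0.2500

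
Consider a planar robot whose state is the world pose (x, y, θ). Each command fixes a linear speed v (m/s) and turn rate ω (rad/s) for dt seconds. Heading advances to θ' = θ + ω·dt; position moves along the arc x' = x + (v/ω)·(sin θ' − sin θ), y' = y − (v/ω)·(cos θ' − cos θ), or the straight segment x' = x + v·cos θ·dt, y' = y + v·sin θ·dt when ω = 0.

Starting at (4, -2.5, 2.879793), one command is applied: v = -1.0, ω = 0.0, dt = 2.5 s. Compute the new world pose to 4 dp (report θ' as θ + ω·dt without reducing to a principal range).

(6.4148, -3.1470, 2.8798)

θ' = 2.8798 + 0.0·2.5 = 2.8798
ω = 0 → straight: x' = 4 + -1.0·cos(2.8798)·2.5 = 6.4148
y' = -2.5 + -1.0·sin(2.8798)·2.5 = -3.1470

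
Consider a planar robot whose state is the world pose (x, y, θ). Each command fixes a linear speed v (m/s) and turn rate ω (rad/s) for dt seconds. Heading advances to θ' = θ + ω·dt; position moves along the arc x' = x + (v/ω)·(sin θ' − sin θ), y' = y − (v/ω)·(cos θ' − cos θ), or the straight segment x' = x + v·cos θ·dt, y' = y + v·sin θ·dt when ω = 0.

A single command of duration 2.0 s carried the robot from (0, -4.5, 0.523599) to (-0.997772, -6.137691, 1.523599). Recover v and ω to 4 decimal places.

Δθ = 1.523599 − 0.523599 = 1.000000
ω = Δθ/dt = 1.000000/2.0 = 0.5000
R = −Δy/(cos θ' − cos θ) = -2.0000
v = R·ω = -2.0000·0.5000 = -1.0000

v = -1.0000, ω = 0.5000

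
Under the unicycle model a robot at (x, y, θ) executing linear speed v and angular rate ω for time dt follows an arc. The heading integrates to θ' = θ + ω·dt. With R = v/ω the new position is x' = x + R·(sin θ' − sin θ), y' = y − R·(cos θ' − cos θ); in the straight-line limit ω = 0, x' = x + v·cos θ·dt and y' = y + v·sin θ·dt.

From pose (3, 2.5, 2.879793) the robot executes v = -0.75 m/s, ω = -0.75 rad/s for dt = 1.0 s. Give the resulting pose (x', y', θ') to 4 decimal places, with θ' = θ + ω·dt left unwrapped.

(3.5890, 2.0644, 2.1298)

θ' = 2.8798 + -0.75·1.0 = 2.1298
R = v/ω = -0.75/-0.75 = 1.0000
x' = 3 + 1.0000·(sin 2.1298 − sin 2.8798) = 3.5890
y' = 2.5 − 1.0000·(cos 2.1298 − cos 2.8798) = 2.0644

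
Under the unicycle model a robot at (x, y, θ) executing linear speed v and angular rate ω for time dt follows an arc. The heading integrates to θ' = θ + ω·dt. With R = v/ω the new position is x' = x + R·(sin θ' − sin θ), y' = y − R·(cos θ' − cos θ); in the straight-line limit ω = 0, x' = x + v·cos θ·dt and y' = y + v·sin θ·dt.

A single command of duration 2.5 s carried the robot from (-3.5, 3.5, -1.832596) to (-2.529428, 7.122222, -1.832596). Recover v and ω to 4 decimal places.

Δθ = -1.832596 − -1.832596 = 0.000000
ω = Δθ/dt = 0.000000/2.5 = 0.0000
ω = 0 → v = (Δx·cos θ + Δy·sin θ)/dt = -1.5000

v = -1.5000, ω = 0.0000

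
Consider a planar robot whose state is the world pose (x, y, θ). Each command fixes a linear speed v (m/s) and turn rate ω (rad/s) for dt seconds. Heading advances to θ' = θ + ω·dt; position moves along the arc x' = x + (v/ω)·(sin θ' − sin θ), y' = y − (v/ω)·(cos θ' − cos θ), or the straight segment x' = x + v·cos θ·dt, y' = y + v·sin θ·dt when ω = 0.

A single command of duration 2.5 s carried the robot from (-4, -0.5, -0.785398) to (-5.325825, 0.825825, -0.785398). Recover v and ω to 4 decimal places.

Δθ = -0.785398 − -0.785398 = 0.000000
ω = Δθ/dt = 0.000000/2.5 = 0.0000
ω = 0 → v = (Δx·cos θ + Δy·sin θ)/dt = -0.7500

v = -0.7500, ω = 0.0000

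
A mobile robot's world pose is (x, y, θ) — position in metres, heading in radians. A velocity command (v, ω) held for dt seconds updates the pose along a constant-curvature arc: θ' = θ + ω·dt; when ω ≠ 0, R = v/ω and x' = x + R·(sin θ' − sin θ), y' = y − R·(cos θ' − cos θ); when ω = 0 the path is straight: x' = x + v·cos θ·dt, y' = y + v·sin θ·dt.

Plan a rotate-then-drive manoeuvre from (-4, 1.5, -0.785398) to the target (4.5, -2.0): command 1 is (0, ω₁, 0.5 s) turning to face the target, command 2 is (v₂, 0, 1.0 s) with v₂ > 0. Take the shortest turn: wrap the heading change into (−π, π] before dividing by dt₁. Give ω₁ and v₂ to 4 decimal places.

ω₁ = 0.7896, v₂ = 9.1924

heading to target = atan2(-2−1.5, 4.5−-4) = -0.3906
Δθ = wrap(-0.3906 − -0.7854) = 0.3948; ω₁ = Δθ/dt₁ = 0.7896
distance = √((4.5−-4)² + (-2−1.5)²) = 9.1924; v₂ = distance/dt₂ = 9.1924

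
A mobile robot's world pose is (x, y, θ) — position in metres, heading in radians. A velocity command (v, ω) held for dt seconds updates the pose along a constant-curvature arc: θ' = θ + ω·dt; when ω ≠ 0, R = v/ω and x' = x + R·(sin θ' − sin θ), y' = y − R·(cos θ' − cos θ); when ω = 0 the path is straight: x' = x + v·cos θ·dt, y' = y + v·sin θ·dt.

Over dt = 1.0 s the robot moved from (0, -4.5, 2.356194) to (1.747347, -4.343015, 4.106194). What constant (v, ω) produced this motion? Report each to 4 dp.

Δθ = 4.106194 − 2.356194 = 1.750000
ω = Δθ/dt = 1.750000/1.0 = 1.7500
R = Δx/(sin θ' − sin θ) = -1.1429
v = R·ω = -1.1429·1.7500 = -2.0000

v = -2.0000, ω = 1.7500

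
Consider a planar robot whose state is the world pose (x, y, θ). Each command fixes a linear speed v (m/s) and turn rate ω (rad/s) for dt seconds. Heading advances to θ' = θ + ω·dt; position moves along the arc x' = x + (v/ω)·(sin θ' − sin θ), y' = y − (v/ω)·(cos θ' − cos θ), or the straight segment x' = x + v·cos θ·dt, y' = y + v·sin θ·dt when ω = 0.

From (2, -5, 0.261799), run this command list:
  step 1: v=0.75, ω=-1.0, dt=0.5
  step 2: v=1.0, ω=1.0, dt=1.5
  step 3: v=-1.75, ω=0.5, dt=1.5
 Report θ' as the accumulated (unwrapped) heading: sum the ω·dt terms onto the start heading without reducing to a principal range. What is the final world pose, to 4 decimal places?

(3.7288, -6.8863, 2.0118)

step 1: θ'=-0.2382 (R=-0.7500) → pose (2.3711, -4.9956, -0.2382)
step 2: θ'=1.2618 (R=1.0000) → pose (3.5597, -4.3280, 1.2618)
step 3: θ'=2.0118 (R=-3.5000) → pose (3.7288, -6.8863, 2.0118)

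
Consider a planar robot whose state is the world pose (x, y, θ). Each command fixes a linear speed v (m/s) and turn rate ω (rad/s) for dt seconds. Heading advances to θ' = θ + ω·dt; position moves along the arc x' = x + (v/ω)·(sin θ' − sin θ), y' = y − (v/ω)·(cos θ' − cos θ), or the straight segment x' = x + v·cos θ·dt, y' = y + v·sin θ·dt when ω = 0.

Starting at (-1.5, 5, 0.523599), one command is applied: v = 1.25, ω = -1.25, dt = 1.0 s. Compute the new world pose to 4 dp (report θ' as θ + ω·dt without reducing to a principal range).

(-0.3358, 4.8815, -0.7264)

θ' = 0.5236 + -1.25·1.0 = -0.7264
R = v/ω = 1.25/-1.25 = -1.0000
x' = -1.5 + -1.0000·(sin -0.7264 − sin 0.5236) = -0.3358
y' = 5 − -1.0000·(cos -0.7264 − cos 0.5236) = 4.8815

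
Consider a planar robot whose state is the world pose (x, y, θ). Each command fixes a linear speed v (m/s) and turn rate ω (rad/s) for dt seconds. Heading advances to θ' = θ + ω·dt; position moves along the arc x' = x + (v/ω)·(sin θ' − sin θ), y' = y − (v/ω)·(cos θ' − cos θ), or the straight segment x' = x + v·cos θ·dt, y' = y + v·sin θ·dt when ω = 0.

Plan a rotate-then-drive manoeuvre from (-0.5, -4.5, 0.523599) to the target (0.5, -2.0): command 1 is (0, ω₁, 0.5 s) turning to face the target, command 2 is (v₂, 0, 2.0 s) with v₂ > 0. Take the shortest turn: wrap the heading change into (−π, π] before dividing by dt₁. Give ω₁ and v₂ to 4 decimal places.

heading to target = atan2(-2−-4.5, 0.5−-0.5) = 1.1903
Δθ = wrap(1.1903 − 0.5236) = 0.6667; ω₁ = Δθ/dt₁ = 1.3334
distance = √((0.5−-0.5)² + (-2−-4.5)²) = 2.6926; v₂ = distance/dt₂ = 1.3463

ω₁ = 1.3334, v₂ = 1.3463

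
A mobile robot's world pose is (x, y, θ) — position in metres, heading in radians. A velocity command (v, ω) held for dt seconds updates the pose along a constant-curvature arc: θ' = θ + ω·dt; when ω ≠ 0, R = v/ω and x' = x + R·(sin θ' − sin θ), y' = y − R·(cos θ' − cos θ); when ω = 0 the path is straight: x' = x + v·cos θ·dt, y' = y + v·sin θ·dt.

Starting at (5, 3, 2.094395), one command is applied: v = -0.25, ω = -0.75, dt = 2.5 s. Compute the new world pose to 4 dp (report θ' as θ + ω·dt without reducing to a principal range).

(4.7839, 2.5080, 0.2194)

θ' = 2.0944 + -0.75·2.5 = 0.2194
R = v/ω = -0.25/-0.75 = 0.3333
x' = 5 + 0.3333·(sin 0.2194 − sin 2.0944) = 4.7839
y' = 3 − 0.3333·(cos 0.2194 − cos 2.0944) = 2.5080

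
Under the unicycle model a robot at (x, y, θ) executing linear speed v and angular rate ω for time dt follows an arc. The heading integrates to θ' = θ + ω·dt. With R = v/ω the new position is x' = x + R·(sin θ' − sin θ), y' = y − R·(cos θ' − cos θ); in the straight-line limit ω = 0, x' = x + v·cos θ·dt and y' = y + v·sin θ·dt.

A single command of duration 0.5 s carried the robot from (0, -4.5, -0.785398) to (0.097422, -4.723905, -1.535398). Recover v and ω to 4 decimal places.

Δθ = -1.535398 − -0.785398 = -0.750000
ω = Δθ/dt = -0.750000/0.5 = -1.5000
R = −Δy/(cos θ' − cos θ) = -0.3333
v = R·ω = -0.3333·-1.5000 = 0.5000

v = 0.5000, ω = -1.5000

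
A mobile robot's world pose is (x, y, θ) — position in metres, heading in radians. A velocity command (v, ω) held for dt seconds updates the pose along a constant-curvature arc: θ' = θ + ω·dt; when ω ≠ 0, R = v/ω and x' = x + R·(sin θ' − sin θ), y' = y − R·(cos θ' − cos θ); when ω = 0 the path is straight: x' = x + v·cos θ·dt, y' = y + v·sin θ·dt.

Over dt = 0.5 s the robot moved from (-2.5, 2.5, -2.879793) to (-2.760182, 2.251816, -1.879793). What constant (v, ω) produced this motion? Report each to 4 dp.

v = 0.7500, ω = 2.0000

Δθ = -1.879793 − -2.879793 = 1.000000
ω = Δθ/dt = 1.000000/0.5 = 2.0000
R = Δx/(sin θ' − sin θ) = 0.3750
v = R·ω = 0.3750·2.0000 = 0.7500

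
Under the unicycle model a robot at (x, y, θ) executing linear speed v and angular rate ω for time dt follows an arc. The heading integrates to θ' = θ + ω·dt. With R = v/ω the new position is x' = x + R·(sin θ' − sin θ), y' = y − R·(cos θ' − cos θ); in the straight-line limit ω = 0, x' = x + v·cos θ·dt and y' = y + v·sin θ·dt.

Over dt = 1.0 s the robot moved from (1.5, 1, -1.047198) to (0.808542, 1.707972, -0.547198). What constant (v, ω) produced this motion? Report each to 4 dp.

v = -1.0000, ω = 0.5000

Δθ = -0.547198 − -1.047198 = 0.500000
ω = Δθ/dt = 0.500000/1.0 = 0.5000
R = −Δy/(cos θ' − cos θ) = -2.0000
v = R·ω = -2.0000·0.5000 = -1.0000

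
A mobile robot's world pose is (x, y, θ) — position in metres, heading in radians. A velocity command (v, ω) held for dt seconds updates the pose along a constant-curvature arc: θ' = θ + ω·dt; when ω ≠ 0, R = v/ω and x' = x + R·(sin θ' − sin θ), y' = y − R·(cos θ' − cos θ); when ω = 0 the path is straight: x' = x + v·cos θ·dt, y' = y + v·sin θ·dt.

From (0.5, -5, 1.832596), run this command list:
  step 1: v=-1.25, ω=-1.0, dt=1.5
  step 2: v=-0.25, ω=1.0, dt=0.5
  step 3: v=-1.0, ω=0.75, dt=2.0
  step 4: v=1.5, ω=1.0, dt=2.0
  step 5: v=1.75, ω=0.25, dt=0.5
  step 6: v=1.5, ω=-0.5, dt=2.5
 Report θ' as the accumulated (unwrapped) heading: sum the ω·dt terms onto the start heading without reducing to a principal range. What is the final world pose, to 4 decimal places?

(-5.8377, -11.9380, 3.2076)

step 1: θ'=0.3326 (R=1.2500) → pose (-0.2993, -6.5050, 0.3326)
step 2: θ'=0.8326 (R=-0.2500) → pose (-0.4026, -6.5731, 0.8326)
step 3: θ'=2.3326 (R=-1.3333) → pose (-0.3811, -8.3907, 2.3326)
step 4: θ'=4.3326 (R=1.5000) → pose (-2.8596, -8.8699, 4.3326)
step 5: θ'=4.4576 (R=7.0000) → pose (-3.1325, -9.7007, 4.4576)
step 6: θ'=3.2076 (R=-3.0000) → pose (-5.8377, -11.9380, 3.2076)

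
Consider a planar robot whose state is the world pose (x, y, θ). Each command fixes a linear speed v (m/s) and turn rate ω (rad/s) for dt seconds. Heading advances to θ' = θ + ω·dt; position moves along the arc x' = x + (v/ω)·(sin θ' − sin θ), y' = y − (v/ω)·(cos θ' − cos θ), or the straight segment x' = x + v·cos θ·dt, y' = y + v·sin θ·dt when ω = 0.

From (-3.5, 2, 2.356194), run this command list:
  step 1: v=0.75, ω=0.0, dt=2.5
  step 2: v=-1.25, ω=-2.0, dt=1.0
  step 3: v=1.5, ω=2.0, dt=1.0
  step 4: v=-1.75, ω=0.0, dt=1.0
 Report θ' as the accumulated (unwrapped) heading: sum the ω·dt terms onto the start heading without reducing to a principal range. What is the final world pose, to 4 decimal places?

step 1: θ'=2.3562 (straight) → pose (-4.8258, 3.3258, 2.3562)
step 2: θ'=0.3562 (R=0.6250) → pose (-5.0498, 2.2981, 0.3562)
step 3: θ'=2.3562 (R=0.7500) → pose (-4.7810, 3.5314, 2.3562)
step 4: θ'=2.3562 (straight) → pose (-3.5436, 2.2939, 2.3562)

(-3.5436, 2.2939, 2.3562)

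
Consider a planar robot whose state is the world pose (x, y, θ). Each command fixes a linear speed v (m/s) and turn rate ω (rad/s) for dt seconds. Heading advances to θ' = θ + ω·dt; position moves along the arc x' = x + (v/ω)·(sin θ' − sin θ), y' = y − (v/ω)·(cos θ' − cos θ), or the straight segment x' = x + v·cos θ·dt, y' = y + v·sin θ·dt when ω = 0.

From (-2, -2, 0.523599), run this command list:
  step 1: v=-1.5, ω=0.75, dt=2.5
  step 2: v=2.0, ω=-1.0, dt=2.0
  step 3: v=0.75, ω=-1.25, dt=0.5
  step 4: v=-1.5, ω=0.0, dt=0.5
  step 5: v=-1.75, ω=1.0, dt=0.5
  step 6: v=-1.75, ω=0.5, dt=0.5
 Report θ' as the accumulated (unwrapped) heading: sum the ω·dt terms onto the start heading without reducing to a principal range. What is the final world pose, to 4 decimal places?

(-3.8095, -2.0479, 0.5236)

step 1: θ'=2.3986 (R=-2.0000) → pose (-2.3530, -5.2049, 2.3986)
step 2: θ'=0.3986 (R=-2.0000) → pose (-1.7763, -1.8888, 0.3986)
step 3: θ'=-0.2264 (R=-0.6000) → pose (-1.4087, -1.8571, -0.2264)
step 4: θ'=-0.2264 (straight) → pose (-2.1396, -1.6888, -0.2264)
step 5: θ'=0.2736 (R=-1.7500) → pose (-3.0052, -1.7092, 0.2736)
step 6: θ'=0.5236 (R=-3.5000) → pose (-3.8095, -2.0479, 0.5236)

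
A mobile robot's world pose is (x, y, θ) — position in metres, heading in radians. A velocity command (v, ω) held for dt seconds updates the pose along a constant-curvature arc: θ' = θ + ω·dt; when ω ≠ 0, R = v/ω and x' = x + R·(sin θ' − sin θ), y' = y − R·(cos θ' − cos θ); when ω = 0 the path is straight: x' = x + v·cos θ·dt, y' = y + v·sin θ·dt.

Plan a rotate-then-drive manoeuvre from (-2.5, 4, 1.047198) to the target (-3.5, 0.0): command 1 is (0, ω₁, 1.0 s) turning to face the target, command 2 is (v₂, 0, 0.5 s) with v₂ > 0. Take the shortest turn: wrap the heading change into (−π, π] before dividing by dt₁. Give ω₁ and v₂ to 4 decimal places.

heading to target = atan2(0−4, -3.5−-2.5) = -1.8158
Δθ = wrap(-1.8158 − 1.0472) = -2.8630; ω₁ = Δθ/dt₁ = -2.8630
distance = √((-3.5−-2.5)² + (0−4)²) = 4.1231; v₂ = distance/dt₂ = 8.2462

ω₁ = -2.8630, v₂ = 8.2462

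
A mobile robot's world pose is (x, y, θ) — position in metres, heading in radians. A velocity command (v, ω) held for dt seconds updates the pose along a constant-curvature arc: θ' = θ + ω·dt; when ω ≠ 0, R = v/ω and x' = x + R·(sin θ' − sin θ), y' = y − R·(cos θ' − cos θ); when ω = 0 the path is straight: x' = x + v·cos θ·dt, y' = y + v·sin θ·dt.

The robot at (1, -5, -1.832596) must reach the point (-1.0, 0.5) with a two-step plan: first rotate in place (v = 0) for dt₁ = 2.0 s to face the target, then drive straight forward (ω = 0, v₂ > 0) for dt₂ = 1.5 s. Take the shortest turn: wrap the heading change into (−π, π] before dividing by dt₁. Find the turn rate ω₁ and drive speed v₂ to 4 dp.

heading to target = atan2(0.5−-5, -1−1) = 1.9196
Δθ = wrap(1.9196 − -1.8326) = -2.5310; ω₁ = Δθ/dt₁ = -1.2655
distance = √((-1−1)² + (0.5−-5)²) = 5.8523; v₂ = distance/dt₂ = 3.9016

ω₁ = -1.2655, v₂ = 3.9016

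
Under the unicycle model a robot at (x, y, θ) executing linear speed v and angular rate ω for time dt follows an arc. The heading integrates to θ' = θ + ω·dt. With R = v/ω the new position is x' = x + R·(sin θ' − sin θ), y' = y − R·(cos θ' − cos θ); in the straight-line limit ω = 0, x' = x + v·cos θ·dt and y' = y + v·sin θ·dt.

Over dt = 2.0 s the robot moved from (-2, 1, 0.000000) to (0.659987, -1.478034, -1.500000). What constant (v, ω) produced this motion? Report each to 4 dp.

Δθ = -1.500000 − 0.000000 = -1.500000
ω = Δθ/dt = -1.500000/2.0 = -0.7500
R = Δx/(sin θ' − sin θ) = -2.6667
v = R·ω = -2.6667·-0.7500 = 2.0000

v = 2.0000, ω = -0.7500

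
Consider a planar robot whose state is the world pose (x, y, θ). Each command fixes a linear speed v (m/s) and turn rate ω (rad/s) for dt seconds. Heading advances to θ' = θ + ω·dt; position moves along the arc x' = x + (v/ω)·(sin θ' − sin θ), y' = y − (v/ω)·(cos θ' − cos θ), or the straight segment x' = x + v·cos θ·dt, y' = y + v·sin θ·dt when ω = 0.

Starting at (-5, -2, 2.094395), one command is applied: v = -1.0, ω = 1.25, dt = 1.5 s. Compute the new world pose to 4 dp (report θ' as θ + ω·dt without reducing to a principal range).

(-3.7180, -2.1412, 3.9694)

θ' = 2.0944 + 1.25·1.5 = 3.9694
R = v/ω = -1.0/1.25 = -0.8000
x' = -5 + -0.8000·(sin 3.9694 − sin 2.0944) = -3.7180
y' = -2 − -0.8000·(cos 3.9694 − cos 2.0944) = -2.1412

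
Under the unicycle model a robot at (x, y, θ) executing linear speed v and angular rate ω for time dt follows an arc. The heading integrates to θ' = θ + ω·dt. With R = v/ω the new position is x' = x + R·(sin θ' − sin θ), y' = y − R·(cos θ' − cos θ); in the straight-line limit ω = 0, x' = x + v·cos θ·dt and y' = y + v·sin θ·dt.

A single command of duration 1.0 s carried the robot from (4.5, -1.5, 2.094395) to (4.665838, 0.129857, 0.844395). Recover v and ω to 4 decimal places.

Δθ = 0.844395 − 2.094395 = -1.250000
ω = Δθ/dt = -1.250000/1.0 = -1.2500
R = −Δy/(cos θ' − cos θ) = -1.4000
v = R·ω = -1.4000·-1.2500 = 1.7500

v = 1.7500, ω = -1.2500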